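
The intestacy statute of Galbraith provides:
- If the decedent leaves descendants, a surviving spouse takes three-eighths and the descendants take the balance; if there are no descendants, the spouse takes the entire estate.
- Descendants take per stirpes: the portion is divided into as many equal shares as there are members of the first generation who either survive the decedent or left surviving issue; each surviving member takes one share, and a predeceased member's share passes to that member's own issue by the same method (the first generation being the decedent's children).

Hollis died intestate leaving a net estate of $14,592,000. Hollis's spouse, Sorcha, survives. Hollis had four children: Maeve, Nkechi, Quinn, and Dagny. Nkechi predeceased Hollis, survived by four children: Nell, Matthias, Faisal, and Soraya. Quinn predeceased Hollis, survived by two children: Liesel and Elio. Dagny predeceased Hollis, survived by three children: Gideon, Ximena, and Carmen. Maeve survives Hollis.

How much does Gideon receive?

Gideon receives $760,000.

Sorcha takes three-eighths of $14,592,000 = $5,472,000. The remaining $9,120,000 passes to the descendants.
The descendants' portion ($9,120,000) is divided into 4 shares of $2,280,000: Maeve takes $2,280,000; Nkechi's $2,280,000 share passes to Nkechi's issue; Quinn's $2,280,000 share passes to Quinn's issue; Dagny's $2,280,000 share passes to Dagny's issue.
Nkechi's share ($2,280,000) is divided into 4 shares of $570,000: Nell, Matthias, Faisal, and Soraya each take $570,000.
Quinn's share ($2,280,000) is divided into 2 shares of $1,140,000: Liesel and Elio each take $1,140,000.
Dagny's share ($2,280,000) is divided into 3 shares of $760,000: Gideon, Ximena, and Carmen each take $760,000.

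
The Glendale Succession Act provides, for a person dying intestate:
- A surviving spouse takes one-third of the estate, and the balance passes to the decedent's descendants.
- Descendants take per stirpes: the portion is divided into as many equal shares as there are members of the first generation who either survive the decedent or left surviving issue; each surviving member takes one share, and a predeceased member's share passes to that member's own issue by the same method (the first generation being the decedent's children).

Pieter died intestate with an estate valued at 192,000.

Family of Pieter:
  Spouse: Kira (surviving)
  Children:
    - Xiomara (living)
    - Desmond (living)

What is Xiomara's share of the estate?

Xiomara receives 64,000.

Kira takes one-third of 192,000 = 64,000. The remaining 128,000 passes to the descendants.
The descendants' portion (128,000) is divided into 2 shares of 64,000: Xiomara and Desmond each take 64,000.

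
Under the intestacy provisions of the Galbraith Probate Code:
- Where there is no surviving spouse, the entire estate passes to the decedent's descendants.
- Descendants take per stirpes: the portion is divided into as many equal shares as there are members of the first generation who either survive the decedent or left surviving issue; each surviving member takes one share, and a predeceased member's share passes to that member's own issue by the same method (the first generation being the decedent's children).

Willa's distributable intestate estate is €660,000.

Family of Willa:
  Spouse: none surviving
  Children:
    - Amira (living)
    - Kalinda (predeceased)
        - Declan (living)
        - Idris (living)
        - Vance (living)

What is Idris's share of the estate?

The entire €660,000 passes to the descendants.
That amount (€660,000) is divided into 2 shares of €330,000: Amira takes €330,000; Kalinda's €330,000 share passes to Kalinda's issue.
Kalinda's share (€330,000) is divided into 3 shares of €110,000: Declan, Idris, and Vance each take €110,000.

Idris receives €110,000.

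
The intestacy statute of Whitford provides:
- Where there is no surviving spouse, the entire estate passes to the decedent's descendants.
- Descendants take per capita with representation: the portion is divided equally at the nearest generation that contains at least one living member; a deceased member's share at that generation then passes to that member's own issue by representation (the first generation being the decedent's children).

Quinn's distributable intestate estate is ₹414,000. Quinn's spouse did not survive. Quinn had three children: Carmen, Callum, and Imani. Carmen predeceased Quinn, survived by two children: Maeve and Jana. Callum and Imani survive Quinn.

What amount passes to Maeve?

Maeve receives ₹69,000.

The entire ₹414,000 passes to the descendants.
That amount (₹414,000) is divided into 3 shares of ₹138,000: Callum and Imani each take ₹138,000; Carmen's ₹138,000 share passes to Carmen's issue.
Carmen's share (₹138,000) is divided into 2 shares of ₹69,000: Maeve and Jana each take ₹69,000.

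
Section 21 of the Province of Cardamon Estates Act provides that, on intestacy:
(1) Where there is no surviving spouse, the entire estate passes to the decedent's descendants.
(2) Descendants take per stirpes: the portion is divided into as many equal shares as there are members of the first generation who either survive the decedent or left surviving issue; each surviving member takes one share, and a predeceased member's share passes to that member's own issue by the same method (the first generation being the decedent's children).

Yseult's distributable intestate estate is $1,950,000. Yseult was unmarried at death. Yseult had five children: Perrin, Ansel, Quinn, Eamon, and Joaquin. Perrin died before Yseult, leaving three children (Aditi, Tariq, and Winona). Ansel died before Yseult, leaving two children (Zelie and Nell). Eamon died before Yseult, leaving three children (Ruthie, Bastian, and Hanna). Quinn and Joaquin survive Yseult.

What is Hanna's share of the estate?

The entire $1,950,000 passes to the descendants.
That amount ($1,950,000) is divided into 5 shares of $390,000: Quinn and Joaquin each take $390,000; Perrin's $390,000 share passes to Perrin's issue; Ansel's $390,000 share passes to Ansel's issue; Eamon's $390,000 share passes to Eamon's issue.
Perrin's share ($390,000) is divided into 3 shares of $130,000: Aditi, Tariq, and Winona each take $130,000.
Ansel's share ($390,000) is divided into 2 shares of $195,000: Zelie and Nell each take $195,000.
Eamon's share ($390,000) is divided into 3 shares of $130,000: Ruthie, Bastian, and Hanna each take $130,000.

Hanna receives $130,000.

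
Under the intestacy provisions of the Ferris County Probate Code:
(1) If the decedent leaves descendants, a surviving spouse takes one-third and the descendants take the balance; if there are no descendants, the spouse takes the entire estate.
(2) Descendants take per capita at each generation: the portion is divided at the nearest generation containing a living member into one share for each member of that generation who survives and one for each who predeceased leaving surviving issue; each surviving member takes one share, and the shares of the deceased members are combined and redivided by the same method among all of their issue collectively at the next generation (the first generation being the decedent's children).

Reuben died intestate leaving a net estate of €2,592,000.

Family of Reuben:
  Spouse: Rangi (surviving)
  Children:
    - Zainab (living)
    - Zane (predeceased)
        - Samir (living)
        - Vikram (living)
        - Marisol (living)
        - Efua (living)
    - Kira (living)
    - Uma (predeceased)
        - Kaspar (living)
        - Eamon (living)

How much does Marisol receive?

Marisol receives €144,000.

Rangi takes one-third of €2,592,000 = €864,000. The remaining €1,728,000 passes to the descendants.
The descendants' portion (€1,728,000) is divided at the children's generation into 4 shares of €432,000. Zainab and Kira each take €432,000. The 2 shares of the deceased (Zane and Uma) are combined into a pool of €864,000.
That pool (€864,000) is divided at the grandchildren's generation equally among Samir, Vikram, Marisol, Efua, Kaspar, and Eamon: €144,000 each.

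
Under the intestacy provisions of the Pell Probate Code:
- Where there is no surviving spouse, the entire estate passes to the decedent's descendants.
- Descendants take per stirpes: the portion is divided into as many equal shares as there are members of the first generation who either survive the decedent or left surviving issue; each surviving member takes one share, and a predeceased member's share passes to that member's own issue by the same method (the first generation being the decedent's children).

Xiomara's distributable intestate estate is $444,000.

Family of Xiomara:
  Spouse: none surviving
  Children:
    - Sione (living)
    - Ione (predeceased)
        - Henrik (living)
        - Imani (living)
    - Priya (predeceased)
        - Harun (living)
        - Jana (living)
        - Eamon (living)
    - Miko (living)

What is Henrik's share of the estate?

Henrik receives $55,500.

The entire $444,000 passes to the descendants.
That amount ($444,000) is divided into 4 shares of $111,000: Sione and Miko each take $111,000; Ione's $111,000 share passes to Ione's issue; Priya's $111,000 share passes to Priya's issue.
Ione's share ($111,000) is divided into 2 shares of $55,500: Henrik and Imani each take $55,500.
Priya's share ($111,000) is divided into 3 shares of $37,000: Harun, Jana, and Eamon each take $37,000.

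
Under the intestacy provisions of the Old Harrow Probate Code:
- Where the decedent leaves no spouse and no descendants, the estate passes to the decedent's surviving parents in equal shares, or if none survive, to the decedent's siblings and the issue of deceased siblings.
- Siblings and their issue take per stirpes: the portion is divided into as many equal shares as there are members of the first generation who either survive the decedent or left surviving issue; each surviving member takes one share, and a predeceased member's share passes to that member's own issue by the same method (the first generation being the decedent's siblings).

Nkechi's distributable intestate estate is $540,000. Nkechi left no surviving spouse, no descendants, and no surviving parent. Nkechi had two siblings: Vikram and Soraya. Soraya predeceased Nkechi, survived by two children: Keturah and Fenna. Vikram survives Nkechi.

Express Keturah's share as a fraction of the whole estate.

Keturah receives 1/4 of the estate.

The entire $540,000 passes to the siblings and their issue.
That amount ($540,000) is divided into 2 shares of $270,000: Vikram takes $270,000; Soraya's $270,000 share passes to Soraya's issue.
Soraya's share ($270,000) is divided into 2 shares of $135,000: Keturah and Fenna each take $135,000.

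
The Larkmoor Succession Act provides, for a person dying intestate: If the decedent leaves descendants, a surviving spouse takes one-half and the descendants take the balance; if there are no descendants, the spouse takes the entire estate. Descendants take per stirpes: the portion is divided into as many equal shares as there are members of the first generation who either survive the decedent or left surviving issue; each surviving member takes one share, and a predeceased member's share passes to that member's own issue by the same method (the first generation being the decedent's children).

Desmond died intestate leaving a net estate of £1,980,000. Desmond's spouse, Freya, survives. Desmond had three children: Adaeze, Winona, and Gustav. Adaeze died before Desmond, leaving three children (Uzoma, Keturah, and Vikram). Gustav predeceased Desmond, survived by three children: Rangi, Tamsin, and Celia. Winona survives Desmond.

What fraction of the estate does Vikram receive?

Freya takes one-half of £1,980,000 = £990,000. The remaining £990,000 passes to the descendants.
The descendants' portion (£990,000) is divided into 3 shares of £330,000: Winona takes £330,000; Adaeze's £330,000 share passes to Adaeze's issue; Gustav's £330,000 share passes to Gustav's issue.
Adaeze's share (£330,000) is divided into 3 shares of £110,000: Uzoma, Keturah, and Vikram each take £110,000.
Gustav's share (£330,000) is divided into 3 shares of £110,000: Rangi, Tamsin, and Celia each take £110,000.

Vikram receives 1/18 of the estate.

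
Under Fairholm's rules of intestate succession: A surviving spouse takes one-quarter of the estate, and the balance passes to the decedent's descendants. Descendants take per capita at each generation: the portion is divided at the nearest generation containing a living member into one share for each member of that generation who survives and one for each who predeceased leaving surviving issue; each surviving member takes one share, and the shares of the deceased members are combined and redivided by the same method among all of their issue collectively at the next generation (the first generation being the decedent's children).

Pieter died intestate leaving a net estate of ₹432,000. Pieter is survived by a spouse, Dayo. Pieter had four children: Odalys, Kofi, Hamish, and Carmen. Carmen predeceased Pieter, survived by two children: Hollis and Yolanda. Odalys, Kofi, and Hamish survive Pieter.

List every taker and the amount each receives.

Dayo: ₹108,000; Odalys: ₹81,000; Kofi: ₹81,000; Hamish: ₹81,000; Hollis: ₹40,500; Yolanda: ₹40,500

Dayo takes one-quarter of ₹432,000 = ₹108,000. The remaining ₹324,000 passes to the descendants.
The descendants' portion (₹324,000) is divided at the children's generation into 4 shares of ₹81,000. Odalys, Kofi, and Hamish each take ₹81,000. The remaining share for the deceased Carmen (₹81,000) is carried to the next generation.
That pool (₹81,000) is divided at the grandchildren's generation equally among Hollis and Yolanda: ₹40,500 each.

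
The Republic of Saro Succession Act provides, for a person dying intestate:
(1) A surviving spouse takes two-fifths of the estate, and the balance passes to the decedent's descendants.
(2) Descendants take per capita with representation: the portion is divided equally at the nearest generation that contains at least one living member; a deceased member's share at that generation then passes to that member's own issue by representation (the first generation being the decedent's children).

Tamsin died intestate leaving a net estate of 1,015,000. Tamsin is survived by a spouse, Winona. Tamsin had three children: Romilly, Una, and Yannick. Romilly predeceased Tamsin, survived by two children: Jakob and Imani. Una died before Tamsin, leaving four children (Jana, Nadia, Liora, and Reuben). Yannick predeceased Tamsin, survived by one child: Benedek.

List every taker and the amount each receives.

Winona takes two-fifths of 1,015,000 = 406,000. The remaining 609,000 passes to the descendants.
No child survives, so the initial division is made at the grandchildren's generation.
The descendants' portion (609,000) is divided into 7 shares of 87,000: Jakob, Imani, Jana, Nadia, Liora, Reuben, and Benedek each take 87,000.

Winona: 406,000; Jakob: 87,000; Imani: 87,000; Jana: 87,000; Nadia: 87,000; Liora: 87,000; Reuben: 87,000; Benedek: 87,000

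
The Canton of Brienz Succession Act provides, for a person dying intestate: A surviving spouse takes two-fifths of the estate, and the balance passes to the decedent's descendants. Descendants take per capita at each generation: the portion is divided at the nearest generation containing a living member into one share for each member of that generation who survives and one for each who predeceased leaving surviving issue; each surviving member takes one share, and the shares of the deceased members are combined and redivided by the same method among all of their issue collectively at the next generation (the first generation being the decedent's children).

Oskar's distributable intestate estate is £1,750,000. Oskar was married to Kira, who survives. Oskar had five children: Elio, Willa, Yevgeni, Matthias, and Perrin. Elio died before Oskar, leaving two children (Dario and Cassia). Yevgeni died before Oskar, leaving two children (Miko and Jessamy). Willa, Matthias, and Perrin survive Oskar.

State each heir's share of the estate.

Kira: £700,000; Dario: £105,000; Cassia: £105,000; Willa: £210,000; Miko: £105,000; Jessamy: £105,000; Matthias: £210,000; Perrin: £210,000

Kira takes two-fifths of £1,750,000 = £700,000. The remaining £1,050,000 passes to the descendants.
The descendants' portion (£1,050,000) is divided at the children's generation into 5 shares of £210,000. Willa, Matthias, and Perrin each take £210,000. The 2 shares of the deceased (Elio and Yevgeni) are combined into a pool of £420,000.
That pool (£420,000) is divided at the grandchildren's generation equally among Dario, Cassia, Miko, and Jessamy: £105,000 each.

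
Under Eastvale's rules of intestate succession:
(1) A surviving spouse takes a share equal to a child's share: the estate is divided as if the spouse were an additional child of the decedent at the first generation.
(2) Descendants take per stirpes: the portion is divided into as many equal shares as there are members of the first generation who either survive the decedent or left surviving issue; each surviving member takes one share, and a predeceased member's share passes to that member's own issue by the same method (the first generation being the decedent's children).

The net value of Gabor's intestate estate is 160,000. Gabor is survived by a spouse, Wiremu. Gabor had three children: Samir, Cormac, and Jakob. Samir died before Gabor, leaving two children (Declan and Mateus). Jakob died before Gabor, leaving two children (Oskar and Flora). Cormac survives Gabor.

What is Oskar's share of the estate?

The spouse counts as an additional share at the children's level, so there are 4 primary shares of 40,000. Wiremu takes one such share (40,000).
The children's combined portion (120,000) is divided into 3 shares of 40,000: Cormac takes 40,000; Samir's 40,000 share passes to Samir's issue; Jakob's 40,000 share passes to Jakob's issue.
Samir's share (40,000) is divided into 2 shares of 20,000: Declan and Mateus each take 20,000.
Jakob's share (40,000) is divided into 2 shares of 20,000: Oskar and Flora each take 20,000.

Oskar receives 20,000.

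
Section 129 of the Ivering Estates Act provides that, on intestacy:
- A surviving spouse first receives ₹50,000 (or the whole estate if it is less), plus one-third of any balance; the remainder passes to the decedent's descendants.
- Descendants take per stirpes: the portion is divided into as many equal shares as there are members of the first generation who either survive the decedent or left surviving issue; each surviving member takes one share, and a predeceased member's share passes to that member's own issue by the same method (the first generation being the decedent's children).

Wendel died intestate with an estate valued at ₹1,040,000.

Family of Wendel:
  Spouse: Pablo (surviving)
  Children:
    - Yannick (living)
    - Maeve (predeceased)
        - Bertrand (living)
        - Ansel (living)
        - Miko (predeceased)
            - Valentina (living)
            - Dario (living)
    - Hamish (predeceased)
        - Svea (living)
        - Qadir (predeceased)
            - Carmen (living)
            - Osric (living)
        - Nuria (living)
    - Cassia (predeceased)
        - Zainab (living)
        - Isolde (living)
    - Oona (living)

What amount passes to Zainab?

Pablo first takes ₹50,000, leaving a balance of ₹990,000. Pablo then takes one-third of the balance (₹330,000), for a total of ₹380,000. The remaining ₹660,000 passes to the descendants.
The descendants' portion (₹660,000) is divided into 5 shares of ₹132,000: Yannick and Oona each take ₹132,000; Maeve's ₹132,000 share passes to Maeve's issue; Hamish's ₹132,000 share passes to Hamish's issue; Cassia's ₹132,000 share passes to Cassia's issue.
Maeve's share (₹132,000) is divided into 3 shares of ₹44,000: Bertrand and Ansel each take ₹44,000; Miko's ₹44,000 share passes to Miko's issue.
Miko's share (₹44,000) is divided into 2 shares of ₹22,000: Valentina and Dario each take ₹22,000.
Hamish's share (₹132,000) is divided into 3 shares of ₹44,000: Svea and Nuria each take ₹44,000; Qadir's ₹44,000 share passes to Qadir's issue.
Qadir's share (₹44,000) is divided into 2 shares of ₹22,000: Carmen and Osric each take ₹22,000.
Cassia's share (₹132,000) is divided into 2 shares of ₹66,000: Zainab and Isolde each take ₹66,000.

Zainab receives ₹66,000.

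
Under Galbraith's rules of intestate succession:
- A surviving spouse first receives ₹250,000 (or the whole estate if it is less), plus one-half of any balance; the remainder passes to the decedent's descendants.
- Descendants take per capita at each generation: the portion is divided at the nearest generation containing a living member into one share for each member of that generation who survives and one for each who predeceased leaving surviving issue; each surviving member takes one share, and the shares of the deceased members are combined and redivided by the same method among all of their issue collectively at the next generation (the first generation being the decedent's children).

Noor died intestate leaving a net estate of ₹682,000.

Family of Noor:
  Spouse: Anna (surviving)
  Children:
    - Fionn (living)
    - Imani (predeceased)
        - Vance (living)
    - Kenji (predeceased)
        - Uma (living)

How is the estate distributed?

Anna: ₹466,000; Fionn: ₹72,000; Vance: ₹72,000; Uma: ₹72,000

Anna first takes ₹250,000, leaving a balance of ₹432,000. Anna then takes one-half of the balance (₹216,000), for a total of ₹466,000. The remaining ₹216,000 passes to the descendants.
The descendants' portion (₹216,000) is divided at the children's generation into 3 shares of ₹72,000. Fionn takes ₹72,000. The 2 shares of the deceased (Imani and Kenji) are combined into a pool of ₹144,000.
That pool (₹144,000) is divided at the grandchildren's generation equally among Vance and Uma: ₹72,000 each.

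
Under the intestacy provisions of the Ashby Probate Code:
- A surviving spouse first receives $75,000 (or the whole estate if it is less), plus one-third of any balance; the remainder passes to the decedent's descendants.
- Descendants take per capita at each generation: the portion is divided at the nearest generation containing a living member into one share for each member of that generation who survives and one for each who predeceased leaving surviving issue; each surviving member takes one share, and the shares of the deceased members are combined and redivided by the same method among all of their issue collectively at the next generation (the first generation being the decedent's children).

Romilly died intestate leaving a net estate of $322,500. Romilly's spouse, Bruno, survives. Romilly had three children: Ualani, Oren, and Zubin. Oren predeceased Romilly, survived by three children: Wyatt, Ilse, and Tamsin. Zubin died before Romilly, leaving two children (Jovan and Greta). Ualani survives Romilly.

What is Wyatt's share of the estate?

Bruno first takes $75,000, leaving a balance of $247,500. Bruno then takes one-third of the balance ($82,500), for a total of $157,500. The remaining $165,000 passes to the descendants.
The descendants' portion ($165,000) is divided at the children's generation into 3 shares of $55,000. Ualani takes $55,000. The 2 shares of the deceased (Oren and Zubin) are combined into a pool of $110,000.
That pool ($110,000) is divided at the grandchildren's generation equally among Wyatt, Ilse, Tamsin, Jovan, and Greta: $22,000 each.

Wyatt receives $22,000.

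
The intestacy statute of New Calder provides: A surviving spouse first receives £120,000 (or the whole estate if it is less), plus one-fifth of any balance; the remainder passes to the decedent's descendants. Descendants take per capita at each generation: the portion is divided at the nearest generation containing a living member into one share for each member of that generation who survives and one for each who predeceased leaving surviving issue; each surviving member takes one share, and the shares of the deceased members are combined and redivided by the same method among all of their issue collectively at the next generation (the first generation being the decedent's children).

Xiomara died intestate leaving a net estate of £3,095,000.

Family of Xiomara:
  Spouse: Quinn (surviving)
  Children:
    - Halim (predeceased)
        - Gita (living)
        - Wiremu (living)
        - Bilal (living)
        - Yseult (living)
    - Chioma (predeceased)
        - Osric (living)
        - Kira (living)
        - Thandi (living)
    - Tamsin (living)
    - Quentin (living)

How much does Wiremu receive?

Wiremu receives £170,000.

Quinn first takes £120,000, leaving a balance of £2,975,000. Quinn then takes one-fifth of the balance (£595,000), for a total of £715,000. The remaining £2,380,000 passes to the descendants.
The descendants' portion (£2,380,000) is divided at the children's generation into 4 shares of £595,000. Tamsin and Quentin each take £595,000. The 2 shares of the deceased (Halim and Chioma) are combined into a pool of £1,190,000.
That pool (£1,190,000) is divided at the grandchildren's generation equally among Gita, Wiremu, Bilal, Yseult, Osric, Kira, and Thandi: £170,000 each.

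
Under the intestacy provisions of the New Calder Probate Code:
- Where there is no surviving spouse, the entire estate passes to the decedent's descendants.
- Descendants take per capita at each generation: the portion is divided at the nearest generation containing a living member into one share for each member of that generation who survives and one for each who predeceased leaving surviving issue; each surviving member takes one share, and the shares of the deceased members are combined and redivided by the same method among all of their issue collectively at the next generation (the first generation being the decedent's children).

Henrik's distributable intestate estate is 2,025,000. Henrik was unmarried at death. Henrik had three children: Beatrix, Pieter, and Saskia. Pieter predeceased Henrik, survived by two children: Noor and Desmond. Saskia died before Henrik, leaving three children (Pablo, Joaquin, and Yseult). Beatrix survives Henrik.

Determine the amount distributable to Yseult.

Yseult receives 270,000.

The entire 2,025,000 passes to the descendants.
That amount (2,025,000) is divided at the children's generation into 3 shares of 675,000. Beatrix takes 675,000. The 2 shares of the deceased (Pieter and Saskia) are combined into a pool of 1,350,000.
That pool (1,350,000) is divided at the grandchildren's generation equally among Noor, Desmond, Pablo, Joaquin, and Yseult: 270,000 each.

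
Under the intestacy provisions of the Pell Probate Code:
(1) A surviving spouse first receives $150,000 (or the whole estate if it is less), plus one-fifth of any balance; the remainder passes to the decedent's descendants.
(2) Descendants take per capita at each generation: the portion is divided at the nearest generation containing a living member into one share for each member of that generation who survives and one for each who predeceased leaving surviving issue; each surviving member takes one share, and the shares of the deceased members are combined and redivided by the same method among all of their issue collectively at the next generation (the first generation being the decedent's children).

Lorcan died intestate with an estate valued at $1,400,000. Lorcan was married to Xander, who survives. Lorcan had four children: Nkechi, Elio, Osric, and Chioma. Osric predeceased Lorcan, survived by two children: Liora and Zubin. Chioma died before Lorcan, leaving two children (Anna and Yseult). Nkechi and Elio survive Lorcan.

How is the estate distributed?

Xander first takes $150,000, leaving a balance of $1,250,000. Xander then takes one-fifth of the balance ($250,000), for a total of $400,000. The remaining $1,000,000 passes to the descendants.
The descendants' portion ($1,000,000) is divided at the children's generation into 4 shares of $250,000. Nkechi and Elio each take $250,000. The 2 shares of the deceased (Osric and Chioma) are combined into a pool of $500,000.
That pool ($500,000) is divided at the grandchildren's generation equally among Liora, Zubin, Anna, and Yseult: $125,000 each.

Xander: $400,000; Nkechi: $250,000; Elio: $250,000; Liora: $125,000; Zubin: $125,000; Anna: $125,000; Yseult: $125,000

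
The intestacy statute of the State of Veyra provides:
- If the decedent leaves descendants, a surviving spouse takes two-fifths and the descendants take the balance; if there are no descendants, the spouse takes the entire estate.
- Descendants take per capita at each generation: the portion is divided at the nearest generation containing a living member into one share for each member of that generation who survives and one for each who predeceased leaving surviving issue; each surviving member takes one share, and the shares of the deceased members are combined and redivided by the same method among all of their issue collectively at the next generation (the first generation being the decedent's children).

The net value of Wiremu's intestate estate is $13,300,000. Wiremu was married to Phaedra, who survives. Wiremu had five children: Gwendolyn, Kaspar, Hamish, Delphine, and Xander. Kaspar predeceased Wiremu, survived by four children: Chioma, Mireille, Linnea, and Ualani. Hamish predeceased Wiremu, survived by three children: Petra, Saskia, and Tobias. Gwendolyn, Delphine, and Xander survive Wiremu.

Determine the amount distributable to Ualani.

Ualani receives $456,000.

Phaedra takes two-fifths of $13,300,000 = $5,320,000. The remaining $7,980,000 passes to the descendants.
The descendants' portion ($7,980,000) is divided at the children's generation into 5 shares of $1,596,000. Gwendolyn, Delphine, and Xander each take $1,596,000. The 2 shares of the deceased (Kaspar and Hamish) are combined into a pool of $3,192,000.
That pool ($3,192,000) is divided at the grandchildren's generation equally among Chioma, Mireille, Linnea, Ualani, Petra, Saskia, and Tobias: $456,000 each.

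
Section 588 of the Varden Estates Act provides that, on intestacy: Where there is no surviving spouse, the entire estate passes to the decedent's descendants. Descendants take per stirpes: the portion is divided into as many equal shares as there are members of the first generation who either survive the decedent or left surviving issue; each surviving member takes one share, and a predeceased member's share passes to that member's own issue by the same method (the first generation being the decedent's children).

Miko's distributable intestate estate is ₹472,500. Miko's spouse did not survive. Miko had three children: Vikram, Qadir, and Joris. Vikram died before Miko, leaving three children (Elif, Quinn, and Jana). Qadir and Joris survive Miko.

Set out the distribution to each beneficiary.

Elif: ₹52,500; Quinn: ₹52,500; Jana: ₹52,500; Qadir: ₹157,500; Joris: ₹157,500

The entire ₹472,500 passes to the descendants.
That amount (₹472,500) is divided into 3 shares of ₹157,500: Qadir and Joris each take ₹157,500; Vikram's ₹157,500 share passes to Vikram's issue.
Vikram's share (₹157,500) is divided into 3 shares of ₹52,500: Elif, Quinn, and Jana each take ₹52,500.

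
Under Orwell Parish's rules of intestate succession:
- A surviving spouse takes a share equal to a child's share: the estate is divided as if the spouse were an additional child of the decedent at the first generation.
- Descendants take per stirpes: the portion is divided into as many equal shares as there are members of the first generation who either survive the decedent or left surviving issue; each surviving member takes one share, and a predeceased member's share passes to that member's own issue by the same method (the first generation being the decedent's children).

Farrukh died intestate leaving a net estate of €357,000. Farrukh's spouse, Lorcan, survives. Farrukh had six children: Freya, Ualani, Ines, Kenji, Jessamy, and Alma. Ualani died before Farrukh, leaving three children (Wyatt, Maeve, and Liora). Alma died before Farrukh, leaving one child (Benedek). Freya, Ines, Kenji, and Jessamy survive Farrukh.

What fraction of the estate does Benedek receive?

The spouse counts as an additional share at the children's level, so there are 7 primary shares of €51,000. Lorcan takes one such share (€51,000).
The children's combined portion (€306,000) is divided into 6 shares of €51,000: Freya, Ines, Kenji, and Jessamy each take €51,000; Ualani's €51,000 share passes to Ualani's issue; Alma's €51,000 share passes to Alma's issue.
Ualani's share (€51,000) is divided into 3 shares of €17,000: Wyatt, Maeve, and Liora each take €17,000.
Alma's share (€51,000) passes entirely to Benedek.

Benedek receives 1/7 of the estate.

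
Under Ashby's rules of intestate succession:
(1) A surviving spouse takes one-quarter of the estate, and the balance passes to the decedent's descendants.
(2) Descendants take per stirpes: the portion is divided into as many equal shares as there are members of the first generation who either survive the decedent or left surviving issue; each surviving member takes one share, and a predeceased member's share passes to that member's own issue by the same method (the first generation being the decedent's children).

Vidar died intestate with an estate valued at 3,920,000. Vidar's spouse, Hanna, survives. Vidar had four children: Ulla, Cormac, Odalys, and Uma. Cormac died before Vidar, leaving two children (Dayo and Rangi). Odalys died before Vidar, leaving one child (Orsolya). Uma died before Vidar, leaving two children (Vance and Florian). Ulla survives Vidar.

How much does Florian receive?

Florian receives 367,500.

Hanna takes one-quarter of 3,920,000 = 980,000. The remaining 2,940,000 passes to the descendants.
The descendants' portion (2,940,000) is divided into 4 shares of 735,000: Ulla takes 735,000; Cormac's 735,000 share passes to Cormac's issue; Odalys's 735,000 share passes to Odalys's issue; Uma's 735,000 share passes to Uma's issue.
Cormac's share (735,000) is divided into 2 shares of 367,500: Dayo and Rangi each take 367,500.
Odalys's share (735,000) passes entirely to Orsolya.
Uma's share (735,000) is divided into 2 shares of 367,500: Vance and Florian each take 367,500.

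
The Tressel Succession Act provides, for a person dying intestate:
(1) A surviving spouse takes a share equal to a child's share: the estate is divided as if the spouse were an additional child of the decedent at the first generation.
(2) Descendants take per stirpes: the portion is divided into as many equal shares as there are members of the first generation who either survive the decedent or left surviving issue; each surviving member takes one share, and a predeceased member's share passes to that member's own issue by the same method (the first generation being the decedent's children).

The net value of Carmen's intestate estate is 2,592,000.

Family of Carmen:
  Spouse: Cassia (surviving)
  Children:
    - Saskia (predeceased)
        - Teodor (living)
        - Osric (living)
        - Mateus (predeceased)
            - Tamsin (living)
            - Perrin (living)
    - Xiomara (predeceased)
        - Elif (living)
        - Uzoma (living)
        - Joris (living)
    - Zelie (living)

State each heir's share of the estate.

Cassia: 648,000; Teodor: 216,000; Osric: 216,000; Tamsin: 108,000; Perrin: 108,000; Elif: 216,000; Uzoma: 216,000; Joris: 216,000; Zelie: 648,000

The spouse counts as an additional share at the children's level, so there are 4 primary shares of 648,000. Cassia takes one such share (648,000).
The children's combined portion (1,944,000) is divided into 3 shares of 648,000: Zelie takes 648,000; Saskia's 648,000 share passes to Saskia's issue; Xiomara's 648,000 share passes to Xiomara's issue.
Saskia's share (648,000) is divided into 3 shares of 216,000: Teodor and Osric each take 216,000; Mateus's 216,000 share passes to Mateus's issue.
Mateus's share (216,000) is divided into 2 shares of 108,000: Tamsin and Perrin each take 108,000.
Xiomara's share (648,000) is divided into 3 shares of 216,000: Elif, Uzoma, and Joris each take 216,000.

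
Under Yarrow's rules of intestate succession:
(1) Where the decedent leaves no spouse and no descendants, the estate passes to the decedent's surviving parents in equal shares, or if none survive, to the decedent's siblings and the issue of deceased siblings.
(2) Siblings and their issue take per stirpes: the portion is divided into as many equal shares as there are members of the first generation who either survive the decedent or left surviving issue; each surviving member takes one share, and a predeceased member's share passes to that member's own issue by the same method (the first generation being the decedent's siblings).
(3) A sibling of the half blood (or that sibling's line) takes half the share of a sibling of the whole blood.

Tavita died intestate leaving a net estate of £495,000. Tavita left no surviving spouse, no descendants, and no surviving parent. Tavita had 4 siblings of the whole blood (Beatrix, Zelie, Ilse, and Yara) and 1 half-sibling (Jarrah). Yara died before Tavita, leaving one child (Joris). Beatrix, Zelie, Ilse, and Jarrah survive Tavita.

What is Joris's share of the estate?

Joris receives £110,000.

The entire £495,000 passes to the siblings and their issue.
Counting each half-blood sibling's line as half a unit, there are 9/2 units in £495,000, so one unit is £110,000. Whole-blood lines (Beatrix, Zelie, Ilse, and Yara) take £110,000 each; half-blood lines (Jarrah) take £55,000 each.
Yara's share (£110,000) passes entirely to Joris.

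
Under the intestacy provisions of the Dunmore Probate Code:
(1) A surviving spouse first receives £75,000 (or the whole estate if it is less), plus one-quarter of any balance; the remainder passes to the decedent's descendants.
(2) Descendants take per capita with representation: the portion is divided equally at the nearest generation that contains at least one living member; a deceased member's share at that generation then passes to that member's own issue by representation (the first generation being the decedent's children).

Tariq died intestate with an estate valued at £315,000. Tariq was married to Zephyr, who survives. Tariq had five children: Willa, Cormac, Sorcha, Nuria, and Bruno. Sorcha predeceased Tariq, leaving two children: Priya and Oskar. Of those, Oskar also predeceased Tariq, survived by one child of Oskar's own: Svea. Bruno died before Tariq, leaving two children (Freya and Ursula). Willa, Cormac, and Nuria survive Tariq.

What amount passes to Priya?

Zephyr first takes £75,000, leaving a balance of £240,000. Zephyr then takes one-quarter of the balance (£60,000), for a total of £135,000. The remaining £180,000 passes to the descendants.
The descendants' portion (£180,000) is divided into 5 shares of £36,000: Willa, Cormac, and Nuria each take £36,000; Sorcha's £36,000 share passes to Sorcha's issue; Bruno's £36,000 share passes to Bruno's issue.
Sorcha's share (£36,000) is divided into 2 shares of £18,000: Priya takes £18,000; Oskar's £18,000 share passes to Oskar's issue.
Oskar's share (£18,000) passes entirely to Svea.
Bruno's share (£36,000) is divided into 2 shares of £18,000: Freya and Ursula each take £18,000.

Priya receives £18,000.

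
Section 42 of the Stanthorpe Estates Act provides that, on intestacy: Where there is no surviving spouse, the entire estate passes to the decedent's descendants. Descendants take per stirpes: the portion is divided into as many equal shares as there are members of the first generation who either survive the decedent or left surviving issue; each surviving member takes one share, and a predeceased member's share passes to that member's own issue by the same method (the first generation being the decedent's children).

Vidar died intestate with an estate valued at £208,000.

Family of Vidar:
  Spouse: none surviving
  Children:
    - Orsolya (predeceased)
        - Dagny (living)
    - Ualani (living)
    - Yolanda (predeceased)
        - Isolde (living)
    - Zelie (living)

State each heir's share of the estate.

Dagny: £52,000; Ualani: £52,000; Isolde: £52,000; Zelie: £52,000

The entire £208,000 passes to the descendants.
That amount (£208,000) is divided into 4 shares of £52,000: Ualani and Zelie each take £52,000; Orsolya's £52,000 share passes to Orsolya's issue; Yolanda's £52,000 share passes to Yolanda's issue.
Orsolya's share (£52,000) passes entirely to Dagny.
Yolanda's share (£52,000) passes entirely to Isolde.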